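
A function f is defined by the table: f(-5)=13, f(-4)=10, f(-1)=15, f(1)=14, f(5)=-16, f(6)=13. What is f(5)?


Reading from the table at x = 5

-16


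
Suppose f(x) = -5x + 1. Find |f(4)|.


f(4) = -19
|-19| = 19

19


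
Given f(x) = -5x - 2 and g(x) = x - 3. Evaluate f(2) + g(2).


f(2) = -12
g(2) = -1
Sum = -13

-13


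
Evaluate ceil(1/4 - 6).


1/4 = 0.25
0.25 - 6 = -5.75
ceil(-5.75) = -5

-5


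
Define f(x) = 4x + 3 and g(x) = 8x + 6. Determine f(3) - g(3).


f(3) = 15
g(3) = 30
Difference = -15

-15


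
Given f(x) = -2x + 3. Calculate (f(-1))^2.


f(-1) = 5
(5)^2 = 25

25


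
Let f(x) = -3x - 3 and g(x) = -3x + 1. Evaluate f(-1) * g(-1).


f(-1) = 0
g(-1) = 4
Product = 0

0


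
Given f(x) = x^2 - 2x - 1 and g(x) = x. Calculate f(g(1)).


-2


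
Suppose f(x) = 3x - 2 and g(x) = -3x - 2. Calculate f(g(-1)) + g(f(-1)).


f(g(-1)) = 1
g(f(-1)) = 13
Sum = 14

14


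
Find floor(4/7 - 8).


-8


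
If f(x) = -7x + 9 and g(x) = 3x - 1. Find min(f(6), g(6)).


-33


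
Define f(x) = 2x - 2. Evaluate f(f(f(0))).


f(0) = -2
f(-2) = -6
f(-6) = -14

-14


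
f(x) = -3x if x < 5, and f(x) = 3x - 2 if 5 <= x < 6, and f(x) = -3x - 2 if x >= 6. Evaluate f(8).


8 satisfies x >= 6
f(8) = -26

-26


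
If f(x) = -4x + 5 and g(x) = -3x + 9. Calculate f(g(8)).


65


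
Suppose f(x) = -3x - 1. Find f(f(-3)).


f(-3) = 8
f(8) = -25

-25


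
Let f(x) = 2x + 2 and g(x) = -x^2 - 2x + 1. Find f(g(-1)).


g(-1) = 2
f(2) = 6

6


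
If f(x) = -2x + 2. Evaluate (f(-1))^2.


f(-1) = 4
(4)^2 = 16

16


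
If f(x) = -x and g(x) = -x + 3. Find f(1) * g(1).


f(1) = -1
g(1) = 2
Product = -2

-2


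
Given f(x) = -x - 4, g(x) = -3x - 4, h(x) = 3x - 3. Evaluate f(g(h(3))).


h(3) = 6
g(6) = -22
f(-22) = 18

18


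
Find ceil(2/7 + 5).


2/7 = 0.2857
0.2857 + 5 = 5.2857
ceil(5.2857) = 6

6


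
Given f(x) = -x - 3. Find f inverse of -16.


Solve -x - 3 = -16
x = (-16 + 3) / (-1) = 13

13


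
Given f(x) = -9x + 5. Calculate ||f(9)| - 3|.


f(9) = -76
|-76| = 76
|76 - 3| = 73

73


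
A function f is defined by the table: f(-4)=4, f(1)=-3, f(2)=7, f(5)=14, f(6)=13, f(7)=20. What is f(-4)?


Reading from the table at x = -4

4


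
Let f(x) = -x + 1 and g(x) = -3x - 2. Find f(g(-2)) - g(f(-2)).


f(g(-2)) = -3
g(f(-2)) = -11
Difference = 8

8


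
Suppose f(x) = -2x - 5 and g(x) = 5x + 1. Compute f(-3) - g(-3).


f(-3) = 1
g(-3) = -14
Difference = 15

15


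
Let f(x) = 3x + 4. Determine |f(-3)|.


f(-3) = -5
|-5| = 5

5


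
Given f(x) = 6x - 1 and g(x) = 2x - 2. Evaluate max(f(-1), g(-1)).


f(-1) = -7
g(-1) = -4
max = -4

-4


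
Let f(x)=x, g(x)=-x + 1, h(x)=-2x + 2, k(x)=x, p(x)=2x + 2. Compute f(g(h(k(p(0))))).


p(0) = 2
k(2) = 2
h(2) = -2
g(-2) = 3
f(3) = 3

3


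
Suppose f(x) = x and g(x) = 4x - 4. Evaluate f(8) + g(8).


36


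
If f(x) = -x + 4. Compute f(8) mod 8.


f(8) = -4
-4 mod 8 = 4

4


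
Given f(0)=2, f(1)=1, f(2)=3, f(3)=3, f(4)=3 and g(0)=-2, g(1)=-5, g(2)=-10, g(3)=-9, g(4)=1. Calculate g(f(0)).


f(0) = 2
g(2) = -10

-10


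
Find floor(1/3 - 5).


1/3 = 0.3333
0.3333 - 5 = -4.6667
floor(-4.6667) = -5

-5


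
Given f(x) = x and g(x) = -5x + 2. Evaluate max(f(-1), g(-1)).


7


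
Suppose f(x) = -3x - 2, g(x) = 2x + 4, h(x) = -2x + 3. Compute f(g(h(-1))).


h(-1) = 5
g(5) = 14
f(14) = -44

-44


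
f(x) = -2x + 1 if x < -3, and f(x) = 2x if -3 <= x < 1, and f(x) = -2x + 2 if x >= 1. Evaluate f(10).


10 satisfies x >= 1
f(10) = -18

-18


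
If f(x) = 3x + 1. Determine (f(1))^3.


f(1) = 4
(4)^3 = 64

64


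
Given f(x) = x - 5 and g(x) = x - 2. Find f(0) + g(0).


f(0) = -5
g(0) = -2
Sum = -7

-7


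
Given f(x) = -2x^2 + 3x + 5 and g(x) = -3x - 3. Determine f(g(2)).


g(2) = -9
f(-9) = (-2)*(-9)^2 + 3*(-9) + 5 = -184

-184


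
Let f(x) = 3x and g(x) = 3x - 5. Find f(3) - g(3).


f(3) = 9
g(3) = 4
Difference = 5

5


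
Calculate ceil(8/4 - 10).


-8


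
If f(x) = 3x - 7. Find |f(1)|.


f(1) = -4
|-4| = 4

4


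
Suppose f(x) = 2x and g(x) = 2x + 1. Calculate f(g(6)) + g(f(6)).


51


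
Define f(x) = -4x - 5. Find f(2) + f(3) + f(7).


f(2) = -13
f(3) = -17
f(7) = -33
Sum = -63

-63


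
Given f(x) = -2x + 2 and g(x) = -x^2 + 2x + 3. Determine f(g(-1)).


g(-1) = 0
f(0) = 2

2


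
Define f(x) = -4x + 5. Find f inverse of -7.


Solve -4x + 5 = -7
x = (-7 - 5) / (-4) = 3

3


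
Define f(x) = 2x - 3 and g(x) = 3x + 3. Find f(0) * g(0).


-9


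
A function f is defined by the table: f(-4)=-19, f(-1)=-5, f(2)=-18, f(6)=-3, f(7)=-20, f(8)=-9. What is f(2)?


Reading from the table at x = 2

-18


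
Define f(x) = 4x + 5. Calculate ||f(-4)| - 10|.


1


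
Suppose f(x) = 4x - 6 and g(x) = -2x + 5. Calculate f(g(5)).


g(5) = -5
f(-5) = -26

-26


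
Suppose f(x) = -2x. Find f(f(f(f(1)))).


f(1) = -2
f(-2) = 4
f(4) = -8
f(-8) = 16

16


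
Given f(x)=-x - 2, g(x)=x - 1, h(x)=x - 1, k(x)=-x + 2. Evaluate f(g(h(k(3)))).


k(3) = -1
h(-1) = -2
g(-2) = -3
f(-3) = 1

1


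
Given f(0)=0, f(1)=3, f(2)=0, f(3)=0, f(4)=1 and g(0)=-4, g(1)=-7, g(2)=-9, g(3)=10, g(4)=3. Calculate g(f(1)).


f(1) = 3
g(3) = 10

10


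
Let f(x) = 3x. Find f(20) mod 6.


f(20) = 60
60 mod 6 = 0

0


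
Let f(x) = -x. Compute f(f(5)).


f(5) = -5
f(-5) = 5

5


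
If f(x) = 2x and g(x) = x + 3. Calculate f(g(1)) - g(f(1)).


f(g(1)) = 8
g(f(1)) = 5
Difference = 3

3


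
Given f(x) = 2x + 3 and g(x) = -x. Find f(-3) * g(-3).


f(-3) = -3
g(-3) = 3
Product = -9

-9


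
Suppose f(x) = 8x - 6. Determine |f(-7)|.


62


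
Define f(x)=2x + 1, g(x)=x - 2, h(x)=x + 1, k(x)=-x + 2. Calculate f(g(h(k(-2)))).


7


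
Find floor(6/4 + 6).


6/4 = 1.5
1.5 + 6 = 7.5
floor(7.5) = 7

7


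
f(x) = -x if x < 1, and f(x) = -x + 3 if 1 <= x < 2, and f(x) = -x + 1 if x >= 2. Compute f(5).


5 satisfies x >= 2
f(5) = -4

-4


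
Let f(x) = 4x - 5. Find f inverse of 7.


Solve 4x - 5 = 7
x = (7 + 5) / 4 = 3

3


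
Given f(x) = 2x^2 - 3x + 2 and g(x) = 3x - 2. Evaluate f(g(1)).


g(1) = 1
f(1) = 2*(1)^2 - 3*(1) + 2 = 1

1


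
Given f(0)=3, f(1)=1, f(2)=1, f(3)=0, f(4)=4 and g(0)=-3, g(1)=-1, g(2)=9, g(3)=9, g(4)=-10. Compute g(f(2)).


f(2) = 1
g(1) = -1

-1


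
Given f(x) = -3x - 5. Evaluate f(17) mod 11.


f(17) = -56
-56 mod 11 = 10

10


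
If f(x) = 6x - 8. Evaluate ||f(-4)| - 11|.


f(-4) = -32
|-32| = 32
|32 - 11| = 21

21


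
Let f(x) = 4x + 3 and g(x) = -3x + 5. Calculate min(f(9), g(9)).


f(9) = 39
g(9) = -22
min = -22

-22


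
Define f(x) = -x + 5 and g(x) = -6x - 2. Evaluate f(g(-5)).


g(-5) = 28
f(28) = -23

-23


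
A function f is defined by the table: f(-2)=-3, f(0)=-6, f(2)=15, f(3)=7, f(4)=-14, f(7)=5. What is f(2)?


Reading from the table at x = 2

15


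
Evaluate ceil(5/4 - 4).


5/4 = 1.25
1.25 - 4 = -2.75
ceil(-2.75) = -2

-2


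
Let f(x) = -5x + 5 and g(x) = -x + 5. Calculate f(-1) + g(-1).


f(-1) = 10
g(-1) = 6
Sum = 16

16


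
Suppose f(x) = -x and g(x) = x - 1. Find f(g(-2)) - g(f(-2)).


f(g(-2)) = 3
g(f(-2)) = 1
Difference = 2

2


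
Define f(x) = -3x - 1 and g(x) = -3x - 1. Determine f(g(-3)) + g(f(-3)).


-50


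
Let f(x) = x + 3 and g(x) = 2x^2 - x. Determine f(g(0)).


g(0) = 0
f(0) = 3

3


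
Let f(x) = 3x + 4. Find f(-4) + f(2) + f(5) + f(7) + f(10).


f(-4) = -8
f(2) = 10
f(5) = 19
f(7) = 25
f(10) = 34
Sum = 80

80


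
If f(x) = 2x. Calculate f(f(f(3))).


24


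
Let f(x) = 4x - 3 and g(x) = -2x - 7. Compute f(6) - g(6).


f(6) = 21
g(6) = -19
Difference = 40

40


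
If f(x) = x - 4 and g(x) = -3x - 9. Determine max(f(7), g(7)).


f(7) = 3
g(7) = -30
max = 3

3


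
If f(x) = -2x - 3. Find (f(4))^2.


f(4) = -11
(-11)^2 = 121

121


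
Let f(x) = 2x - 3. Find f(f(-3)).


f(-3) = -9
f(-9) = -21

-21


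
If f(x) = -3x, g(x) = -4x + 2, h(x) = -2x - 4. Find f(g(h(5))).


h(5) = -14
g(-14) = 58
f(58) = -174

-174


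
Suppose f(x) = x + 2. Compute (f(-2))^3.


f(-2) = 0
(0)^3 = 0

0


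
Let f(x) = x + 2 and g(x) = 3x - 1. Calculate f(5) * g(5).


f(5) = 7
g(5) = 14
Product = 98

98


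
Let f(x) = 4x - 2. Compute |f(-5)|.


f(-5) = -22
|-22| = 22

22


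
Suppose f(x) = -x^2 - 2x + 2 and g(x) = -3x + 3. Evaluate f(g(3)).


g(3) = -6
f(-6) = (-1)*(-6)^2 - 2*(-6) + 2 = -22

-22


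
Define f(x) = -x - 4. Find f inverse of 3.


Solve -x - 4 = 3
x = (3 + 4) / (-1) = -7

-7


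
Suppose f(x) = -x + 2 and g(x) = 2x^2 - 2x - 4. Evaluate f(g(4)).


g(4) = 20
f(20) = -18

-18


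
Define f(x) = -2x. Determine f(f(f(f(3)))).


f(3) = -6
f(-6) = 12
f(12) = -24
f(-24) = 48

48


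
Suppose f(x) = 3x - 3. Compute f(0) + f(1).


f(0) = -3
f(1) = 0
Sum = -3

-3


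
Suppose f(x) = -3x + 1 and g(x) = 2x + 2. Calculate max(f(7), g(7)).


f(7) = -20
g(7) = 16
max = 16

16


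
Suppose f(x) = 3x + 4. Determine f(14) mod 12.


f(14) = 46
46 mod 12 = 10

10


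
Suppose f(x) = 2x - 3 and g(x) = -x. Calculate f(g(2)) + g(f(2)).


f(g(2)) = -7
g(f(2)) = -1
Sum = -8

-8


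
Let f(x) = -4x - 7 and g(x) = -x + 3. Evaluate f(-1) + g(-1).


f(-1) = -3
g(-1) = 4
Sum = 1

1


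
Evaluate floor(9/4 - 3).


-1


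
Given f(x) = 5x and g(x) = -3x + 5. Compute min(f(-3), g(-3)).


f(-3) = -15
g(-3) = 14
min = -15

-15


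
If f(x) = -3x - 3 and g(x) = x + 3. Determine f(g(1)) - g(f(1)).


f(g(1)) = -15
g(f(1)) = -3
Difference = -12

-12


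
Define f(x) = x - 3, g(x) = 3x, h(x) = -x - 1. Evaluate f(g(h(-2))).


0


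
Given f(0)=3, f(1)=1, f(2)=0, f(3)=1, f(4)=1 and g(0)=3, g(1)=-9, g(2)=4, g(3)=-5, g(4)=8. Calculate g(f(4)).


f(4) = 1
g(1) = -9

-9


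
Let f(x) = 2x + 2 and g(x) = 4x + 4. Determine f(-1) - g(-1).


0


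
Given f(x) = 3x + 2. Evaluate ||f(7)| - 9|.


f(7) = 23
|23| = 23
|23 - 9| = 14

14


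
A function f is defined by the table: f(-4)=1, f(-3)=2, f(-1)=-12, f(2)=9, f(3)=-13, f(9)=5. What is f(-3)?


2


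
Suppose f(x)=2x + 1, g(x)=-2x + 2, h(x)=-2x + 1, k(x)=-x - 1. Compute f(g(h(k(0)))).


-7


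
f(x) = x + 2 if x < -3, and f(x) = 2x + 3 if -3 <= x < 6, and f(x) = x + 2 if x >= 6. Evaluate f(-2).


-2 satisfies -3 <= x < 6
f(-2) = -1

-1


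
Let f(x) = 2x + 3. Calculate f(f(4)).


f(4) = 11
f(11) = 25

25


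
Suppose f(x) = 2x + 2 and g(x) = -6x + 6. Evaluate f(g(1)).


g(1) = 0
f(0) = 2

2


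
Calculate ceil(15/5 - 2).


15/5 = 3
3 - 2 = 1
ceil(1) = 1

1


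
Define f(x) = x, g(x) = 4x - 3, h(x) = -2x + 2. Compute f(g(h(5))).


h(5) = -8
g(-8) = -35
f(-35) = -35

-35


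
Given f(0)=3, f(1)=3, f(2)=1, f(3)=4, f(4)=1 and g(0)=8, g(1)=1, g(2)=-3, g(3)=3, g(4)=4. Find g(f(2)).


1


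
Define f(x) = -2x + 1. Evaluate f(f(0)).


-1


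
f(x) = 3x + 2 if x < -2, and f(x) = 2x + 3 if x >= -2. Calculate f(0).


0 satisfies x >= -2
f(0) = 3

3


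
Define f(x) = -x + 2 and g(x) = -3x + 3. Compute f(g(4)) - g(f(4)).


f(g(4)) = 11
g(f(4)) = 9
Difference = 2

2


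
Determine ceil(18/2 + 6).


15


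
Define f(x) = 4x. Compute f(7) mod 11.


f(7) = 28
28 mod 11 = 6

6


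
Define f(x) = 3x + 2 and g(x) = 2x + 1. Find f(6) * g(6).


f(6) = 20
g(6) = 13
Product = 260

260


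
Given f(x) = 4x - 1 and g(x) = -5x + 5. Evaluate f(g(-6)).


g(-6) = 35
f(35) = 139

139


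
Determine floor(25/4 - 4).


25/4 = 6.25
6.25 - 4 = 2.25
floor(2.25) = 2

2


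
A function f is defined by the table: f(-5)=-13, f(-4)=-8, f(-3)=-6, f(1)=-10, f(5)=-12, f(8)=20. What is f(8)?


Reading from the table at x = 8

20


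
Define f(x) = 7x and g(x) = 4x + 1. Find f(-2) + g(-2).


f(-2) = -14
g(-2) = -7
Sum = -21

-21


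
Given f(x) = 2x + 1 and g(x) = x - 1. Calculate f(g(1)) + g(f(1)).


3


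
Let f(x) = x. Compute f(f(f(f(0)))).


f(0) = 0
f(0) = 0
f(0) = 0
f(0) = 0

0


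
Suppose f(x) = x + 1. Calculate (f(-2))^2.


1


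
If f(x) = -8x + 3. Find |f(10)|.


77


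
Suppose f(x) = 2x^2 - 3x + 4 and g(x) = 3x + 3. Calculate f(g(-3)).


g(-3) = -6
f(-6) = 2*(-6)^2 - 3*(-6) + 4 = 94

94


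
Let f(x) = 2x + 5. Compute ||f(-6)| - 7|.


f(-6) = -7
|-7| = 7
|7 - 7| = 0

0


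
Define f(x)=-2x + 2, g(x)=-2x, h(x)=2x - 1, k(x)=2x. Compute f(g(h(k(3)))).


k(3) = 6
h(6) = 11
g(11) = -22
f(-22) = 46

46


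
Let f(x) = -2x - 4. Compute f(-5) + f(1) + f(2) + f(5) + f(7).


-40


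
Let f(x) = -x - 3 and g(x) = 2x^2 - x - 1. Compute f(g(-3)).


g(-3) = 20
f(20) = -23

-23


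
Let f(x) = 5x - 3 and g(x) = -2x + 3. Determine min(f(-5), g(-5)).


f(-5) = -28
g(-5) = 13
min = -28

-28


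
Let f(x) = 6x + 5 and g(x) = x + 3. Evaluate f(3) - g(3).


f(3) = 23
g(3) = 6
Difference = 17

17


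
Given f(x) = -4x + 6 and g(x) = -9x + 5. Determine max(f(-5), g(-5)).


50


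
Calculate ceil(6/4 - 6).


6/4 = 1.5
1.5 - 6 = -4.5
ceil(-4.5) = -4

-4


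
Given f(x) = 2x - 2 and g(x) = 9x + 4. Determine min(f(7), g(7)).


f(7) = 12
g(7) = 67
min = 12

12


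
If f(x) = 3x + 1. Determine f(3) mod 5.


f(3) = 10
10 mod 5 = 0

0


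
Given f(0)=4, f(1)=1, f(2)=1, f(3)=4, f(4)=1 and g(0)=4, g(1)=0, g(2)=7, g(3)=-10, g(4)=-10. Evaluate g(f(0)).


f(0) = 4
g(4) = -10

-10


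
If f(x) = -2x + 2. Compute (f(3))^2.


f(3) = -4
(-4)^2 = 16

16


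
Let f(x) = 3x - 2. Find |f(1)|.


f(1) = 1
|1| = 1

1


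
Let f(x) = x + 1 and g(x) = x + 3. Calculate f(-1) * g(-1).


f(-1) = 0
g(-1) = 2
Product = 0

0


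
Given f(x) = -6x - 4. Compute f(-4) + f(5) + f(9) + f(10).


-136


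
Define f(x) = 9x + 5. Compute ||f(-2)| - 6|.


f(-2) = -13
|-13| = 13
|13 - 6| = 7

7


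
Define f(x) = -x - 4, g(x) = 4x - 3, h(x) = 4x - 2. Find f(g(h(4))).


h(4) = 14
g(14) = 53
f(53) = -57

-57


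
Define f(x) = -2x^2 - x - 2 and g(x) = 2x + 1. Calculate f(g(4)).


g(4) = 9
f(9) = (-2)*(9)^2 - 1*(9) - 2 = -173

-173


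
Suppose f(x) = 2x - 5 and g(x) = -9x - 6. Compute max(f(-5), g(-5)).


f(-5) = -15
g(-5) = 39
max = 39

39


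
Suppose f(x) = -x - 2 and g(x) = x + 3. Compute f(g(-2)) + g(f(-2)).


f(g(-2)) = -3
g(f(-2)) = 3
Sum = 0

0


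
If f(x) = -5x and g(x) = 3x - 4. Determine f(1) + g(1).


f(1) = -5
g(1) = -1
Sum = -6

-6


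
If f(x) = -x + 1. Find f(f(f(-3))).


4


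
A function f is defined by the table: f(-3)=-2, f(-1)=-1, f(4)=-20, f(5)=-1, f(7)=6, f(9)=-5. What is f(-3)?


Reading from the table at x = -3

-2


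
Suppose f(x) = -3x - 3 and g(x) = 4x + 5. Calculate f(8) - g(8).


f(8) = -27
g(8) = 37
Difference = -64

-64


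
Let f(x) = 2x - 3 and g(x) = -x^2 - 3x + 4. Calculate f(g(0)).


g(0) = 4
f(4) = 5

5


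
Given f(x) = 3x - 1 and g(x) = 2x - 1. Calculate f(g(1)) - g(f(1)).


f(g(1)) = 2
g(f(1)) = 3
Difference = -1

-1


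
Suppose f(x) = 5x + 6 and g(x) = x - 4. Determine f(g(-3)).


g(-3) = -7
f(-7) = -29

-29


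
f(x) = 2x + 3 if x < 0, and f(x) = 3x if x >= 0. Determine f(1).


1 satisfies x >= 0
f(1) = 3

3


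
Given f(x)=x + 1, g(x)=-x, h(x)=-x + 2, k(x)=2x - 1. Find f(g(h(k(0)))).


k(0) = -1
h(-1) = 3
g(3) = -3
f(-3) = -2

-2


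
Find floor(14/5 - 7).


14/5 = 2.8
2.8 - 7 = -4.2
floor(-4.2) = -5

-5


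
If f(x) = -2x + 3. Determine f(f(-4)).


-19


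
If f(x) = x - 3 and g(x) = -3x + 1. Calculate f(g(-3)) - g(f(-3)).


f(g(-3)) = 7
g(f(-3)) = 19
Difference = -12

-12


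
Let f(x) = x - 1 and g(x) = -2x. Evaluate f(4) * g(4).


f(4) = 3
g(4) = -8
Product = -24

-24


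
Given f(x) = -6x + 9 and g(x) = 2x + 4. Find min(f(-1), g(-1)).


f(-1) = 15
g(-1) = 2
min = 2

2


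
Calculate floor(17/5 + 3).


17/5 = 3.4
3.4 + 3 = 6.4
floor(6.4) = 6

6


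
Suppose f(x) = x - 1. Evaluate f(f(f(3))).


f(3) = 2
f(2) = 1
f(1) = 0

0


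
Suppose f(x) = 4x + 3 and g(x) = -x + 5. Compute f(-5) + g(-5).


f(-5) = -17
g(-5) = 10
Sum = -7

-7


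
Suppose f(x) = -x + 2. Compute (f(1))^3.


f(1) = 1
(1)^3 = 1

1


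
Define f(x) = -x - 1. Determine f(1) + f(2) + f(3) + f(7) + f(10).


f(1) = -2
f(2) = -3
f(3) = -4
f(7) = -8
f(10) = -11
Sum = -28

-28


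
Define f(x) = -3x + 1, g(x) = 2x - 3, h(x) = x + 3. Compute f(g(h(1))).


h(1) = 4
g(4) = 5
f(5) = -14

-14


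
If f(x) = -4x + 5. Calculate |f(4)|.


11


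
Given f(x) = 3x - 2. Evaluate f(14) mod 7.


f(14) = 40
40 mod 7 = 5

5


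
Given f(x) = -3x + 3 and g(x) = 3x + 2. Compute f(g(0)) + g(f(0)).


f(g(0)) = -3
g(f(0)) = 11
Sum = 8

8


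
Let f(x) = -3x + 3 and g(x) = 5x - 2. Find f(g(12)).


g(12) = 58
f(58) = -171

-171


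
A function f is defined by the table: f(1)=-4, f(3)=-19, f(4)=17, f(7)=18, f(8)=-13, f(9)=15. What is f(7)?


Reading from the table at x = 7

18


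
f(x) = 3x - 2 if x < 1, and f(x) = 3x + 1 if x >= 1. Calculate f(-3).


-3 satisfies x < 1
f(-3) = -11

-11


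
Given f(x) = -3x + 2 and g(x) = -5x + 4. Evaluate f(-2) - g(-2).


f(-2) = 8
g(-2) = 14
Difference = -6

-6


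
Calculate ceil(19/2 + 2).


19/2 = 9.5
9.5 + 2 = 11.5
ceil(11.5) = 12

12


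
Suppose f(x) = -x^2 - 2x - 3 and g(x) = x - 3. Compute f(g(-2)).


-18


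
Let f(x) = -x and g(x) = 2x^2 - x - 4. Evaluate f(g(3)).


g(3) = 11
f(11) = -11

-11


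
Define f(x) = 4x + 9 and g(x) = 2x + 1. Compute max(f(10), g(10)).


f(10) = 49
g(10) = 21
max = 49

49


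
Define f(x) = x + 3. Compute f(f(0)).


f(0) = 3
f(3) = 6

6


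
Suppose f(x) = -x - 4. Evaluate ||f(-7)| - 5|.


f(-7) = 3
|3| = 3
|3 - 5| = 2

2


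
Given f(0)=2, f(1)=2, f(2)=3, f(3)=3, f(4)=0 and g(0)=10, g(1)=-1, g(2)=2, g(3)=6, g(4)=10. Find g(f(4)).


f(4) = 0
g(0) = 10

10


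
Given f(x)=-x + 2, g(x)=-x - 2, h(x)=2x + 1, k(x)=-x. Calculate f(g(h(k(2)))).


k(2) = -2
h(-2) = -3
g(-3) = 1
f(1) = 1

1


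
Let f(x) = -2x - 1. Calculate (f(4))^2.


81


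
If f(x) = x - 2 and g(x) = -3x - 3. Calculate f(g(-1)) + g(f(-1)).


f(g(-1)) = -2
g(f(-1)) = 6
Sum = 4

4


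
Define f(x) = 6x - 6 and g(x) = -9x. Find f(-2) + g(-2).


f(-2) = -18
g(-2) = 18
Sum = 0

0


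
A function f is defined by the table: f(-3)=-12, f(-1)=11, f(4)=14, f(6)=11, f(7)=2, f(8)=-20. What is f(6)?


Reading from the table at x = 6

11


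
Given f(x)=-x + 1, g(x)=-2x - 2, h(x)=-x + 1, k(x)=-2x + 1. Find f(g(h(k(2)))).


k(2) = -3
h(-3) = 4
g(4) = -10
f(-10) = 11

11


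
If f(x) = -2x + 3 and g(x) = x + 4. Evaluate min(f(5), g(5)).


f(5) = -7
g(5) = 9
min = -7

-7


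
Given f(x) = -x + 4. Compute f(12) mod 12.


f(12) = -8
-8 mod 12 = 4

4


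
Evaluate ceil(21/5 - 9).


21/5 = 4.2
4.2 - 9 = -4.8
ceil(-4.8) = -4

-4


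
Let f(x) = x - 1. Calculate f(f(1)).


f(1) = 0
f(0) = -1

-1


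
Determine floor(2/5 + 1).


2/5 = 0.4
0.4 + 1 = 1.4
floor(1.4) = 1

1


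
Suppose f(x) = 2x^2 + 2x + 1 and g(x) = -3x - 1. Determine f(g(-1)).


g(-1) = 2
f(2) = 2*(2)^2 + 2*(2) + 1 = 13

13


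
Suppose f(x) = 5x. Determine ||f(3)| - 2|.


f(3) = 15
|15| = 15
|15 - 2| = 13

13


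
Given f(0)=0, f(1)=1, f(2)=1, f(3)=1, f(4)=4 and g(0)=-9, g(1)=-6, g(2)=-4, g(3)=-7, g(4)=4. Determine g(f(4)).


4


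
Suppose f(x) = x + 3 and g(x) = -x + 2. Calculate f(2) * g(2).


f(2) = 5
g(2) = 0
Product = 0

0


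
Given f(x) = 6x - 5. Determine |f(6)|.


31


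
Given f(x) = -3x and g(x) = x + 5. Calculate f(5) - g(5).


f(5) = -15
g(5) = 10
Difference = -25

-25


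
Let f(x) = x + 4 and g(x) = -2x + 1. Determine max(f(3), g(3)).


f(3) = 7
g(3) = -5
max = 7

7


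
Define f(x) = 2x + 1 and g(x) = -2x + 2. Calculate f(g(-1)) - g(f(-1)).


f(g(-1)) = 9
g(f(-1)) = 4
Difference = 5

5


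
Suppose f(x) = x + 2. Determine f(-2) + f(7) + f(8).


f(-2) = 0
f(7) = 9
f(8) = 10
Sum = 19

19


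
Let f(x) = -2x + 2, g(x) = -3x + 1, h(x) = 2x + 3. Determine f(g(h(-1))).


6


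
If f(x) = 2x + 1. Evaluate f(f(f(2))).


f(2) = 5
f(5) = 11
f(11) = 23

23


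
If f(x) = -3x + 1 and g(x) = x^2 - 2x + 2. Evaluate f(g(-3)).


-50


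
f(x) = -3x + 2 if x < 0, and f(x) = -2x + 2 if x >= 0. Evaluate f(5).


5 satisfies x >= 0
f(5) = -8

-8


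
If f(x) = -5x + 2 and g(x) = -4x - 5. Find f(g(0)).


27


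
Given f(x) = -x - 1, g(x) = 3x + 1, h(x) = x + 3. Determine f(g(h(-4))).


h(-4) = -1
g(-1) = -2
f(-2) = 1

1


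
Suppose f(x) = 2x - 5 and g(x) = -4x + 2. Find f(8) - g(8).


41


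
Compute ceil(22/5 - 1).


22/5 = 4.4
4.4 - 1 = 3.4
ceil(3.4) = 4

4


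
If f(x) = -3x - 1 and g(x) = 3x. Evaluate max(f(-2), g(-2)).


f(-2) = 5
g(-2) = -6
max = 5

5


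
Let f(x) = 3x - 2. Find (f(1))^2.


f(1) = 1
(1)^2 = 1

1


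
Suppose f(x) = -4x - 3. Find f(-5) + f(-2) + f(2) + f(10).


-32


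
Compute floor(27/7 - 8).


27/7 = 3.8571
3.8571 - 8 = -4.1429
floor(-4.1429) = -5

-5


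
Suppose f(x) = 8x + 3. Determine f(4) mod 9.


f(4) = 35
35 mod 9 = 8

8


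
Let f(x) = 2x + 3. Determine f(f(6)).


f(6) = 15
f(15) = 33

33


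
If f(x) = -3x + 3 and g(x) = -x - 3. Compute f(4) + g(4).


f(4) = -9
g(4) = -7
Sum = -16

-16


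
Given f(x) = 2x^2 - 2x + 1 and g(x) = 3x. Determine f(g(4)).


g(4) = 12
f(12) = 2*(12)^2 - 2*(12) + 1 = 265

265


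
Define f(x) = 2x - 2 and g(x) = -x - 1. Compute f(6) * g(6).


f(6) = 10
g(6) = -7
Product = -70

-70


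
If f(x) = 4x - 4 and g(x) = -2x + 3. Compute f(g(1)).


g(1) = 1
f(1) = 0

0


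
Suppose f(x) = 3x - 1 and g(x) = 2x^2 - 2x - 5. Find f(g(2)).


g(2) = -1
f(-1) = -4

-4


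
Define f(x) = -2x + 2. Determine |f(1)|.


0


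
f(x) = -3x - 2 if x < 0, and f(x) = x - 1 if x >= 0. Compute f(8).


8 satisfies x >= 0
f(8) = 7

7


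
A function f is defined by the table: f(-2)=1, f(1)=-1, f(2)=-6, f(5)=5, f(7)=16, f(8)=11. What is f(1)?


Reading from the table at x = 1

-1


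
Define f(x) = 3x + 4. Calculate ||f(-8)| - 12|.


f(-8) = -20
|-20| = 20
|20 - 12| = 8

8


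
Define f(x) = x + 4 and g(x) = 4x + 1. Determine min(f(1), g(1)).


5


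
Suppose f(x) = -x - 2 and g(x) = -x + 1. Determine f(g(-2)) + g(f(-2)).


-4


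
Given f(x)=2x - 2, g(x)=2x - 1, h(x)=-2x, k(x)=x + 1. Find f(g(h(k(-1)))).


k(-1) = 0
h(0) = 0
g(0) = -1
f(-1) = -4

-4


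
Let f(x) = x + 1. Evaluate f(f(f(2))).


f(2) = 3
f(3) = 4
f(4) = 5

5


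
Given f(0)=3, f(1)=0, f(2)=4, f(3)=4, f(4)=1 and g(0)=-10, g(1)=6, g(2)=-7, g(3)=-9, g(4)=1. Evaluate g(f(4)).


f(4) = 1
g(1) = 6

6


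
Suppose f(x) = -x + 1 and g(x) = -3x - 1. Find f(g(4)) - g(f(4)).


6


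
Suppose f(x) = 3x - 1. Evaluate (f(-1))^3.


-64


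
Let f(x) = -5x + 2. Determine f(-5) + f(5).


f(-5) = 27
f(5) = -23
Sum = 4

4


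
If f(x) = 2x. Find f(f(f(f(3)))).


f(3) = 6
f(6) = 12
f(12) = 24
f(24) = 48

48


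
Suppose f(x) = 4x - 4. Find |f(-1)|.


8


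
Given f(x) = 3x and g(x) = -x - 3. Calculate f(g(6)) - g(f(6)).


f(g(6)) = -27
g(f(6)) = -21
Difference = -6

-6


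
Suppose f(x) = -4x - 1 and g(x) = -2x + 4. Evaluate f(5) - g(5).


f(5) = -21
g(5) = -6
Difference = -15

-15


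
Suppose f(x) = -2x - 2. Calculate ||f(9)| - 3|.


f(9) = -20
|-20| = 20
|20 - 3| = 17

17


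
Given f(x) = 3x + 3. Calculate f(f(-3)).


f(-3) = -6
f(-6) = -15

-15


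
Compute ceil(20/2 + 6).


20/2 = 10
10 + 6 = 16
ceil(16) = 16

16


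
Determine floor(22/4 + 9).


22/4 = 5.5
5.5 + 9 = 14.5
floor(14.5) = 14

14


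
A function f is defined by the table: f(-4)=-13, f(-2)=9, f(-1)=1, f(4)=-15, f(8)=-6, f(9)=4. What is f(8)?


Reading from the table at x = 8

-6


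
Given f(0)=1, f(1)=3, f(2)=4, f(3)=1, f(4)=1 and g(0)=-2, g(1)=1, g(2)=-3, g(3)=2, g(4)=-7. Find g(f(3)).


1


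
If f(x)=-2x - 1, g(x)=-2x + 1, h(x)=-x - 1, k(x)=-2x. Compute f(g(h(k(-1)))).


k(-1) = 2
h(2) = -3
g(-3) = 7
f(7) = -15

-15


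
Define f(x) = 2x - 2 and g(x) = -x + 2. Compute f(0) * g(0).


f(0) = -2
g(0) = 2
Product = -4

-4


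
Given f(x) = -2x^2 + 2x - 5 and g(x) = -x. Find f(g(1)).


-9


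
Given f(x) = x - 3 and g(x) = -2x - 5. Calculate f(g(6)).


-20


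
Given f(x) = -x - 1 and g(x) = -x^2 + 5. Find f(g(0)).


g(0) = 5
f(5) = -6

-6


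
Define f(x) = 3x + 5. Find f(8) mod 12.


f(8) = 29
29 mod 12 = 5

5


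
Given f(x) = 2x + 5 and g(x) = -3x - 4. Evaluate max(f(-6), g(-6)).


f(-6) = -7
g(-6) = 14
max = 14

14


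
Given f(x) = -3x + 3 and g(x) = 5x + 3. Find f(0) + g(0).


6


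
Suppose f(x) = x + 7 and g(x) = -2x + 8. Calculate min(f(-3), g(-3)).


f(-3) = 4
g(-3) = 14
min = 4

4


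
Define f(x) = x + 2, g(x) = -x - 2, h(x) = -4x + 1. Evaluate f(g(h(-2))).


-9


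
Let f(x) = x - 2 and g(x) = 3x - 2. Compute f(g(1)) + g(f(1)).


f(g(1)) = -1
g(f(1)) = -5
Sum = -6

-6


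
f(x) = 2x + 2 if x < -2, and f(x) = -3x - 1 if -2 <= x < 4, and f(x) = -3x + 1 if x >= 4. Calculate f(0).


0 satisfies -2 <= x < 4
f(0) = -1

-1


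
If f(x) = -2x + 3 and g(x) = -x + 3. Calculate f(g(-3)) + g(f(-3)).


f(g(-3)) = -9
g(f(-3)) = -6
Sum = -15

-15


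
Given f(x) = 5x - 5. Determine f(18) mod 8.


f(18) = 85
85 mod 8 = 5

5


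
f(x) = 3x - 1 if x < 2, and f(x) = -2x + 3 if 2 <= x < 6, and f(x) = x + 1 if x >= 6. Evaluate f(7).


7 satisfies x >= 6
f(7) = 8

8


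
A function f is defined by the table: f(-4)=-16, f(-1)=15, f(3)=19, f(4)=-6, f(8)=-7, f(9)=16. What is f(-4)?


-16


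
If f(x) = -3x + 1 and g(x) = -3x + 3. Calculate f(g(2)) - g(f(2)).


f(g(2)) = 10
g(f(2)) = 18
Difference = -8

-8


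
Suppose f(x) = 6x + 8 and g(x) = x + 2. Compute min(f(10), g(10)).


f(10) = 68
g(10) = 12
min = 12

12


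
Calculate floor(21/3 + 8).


21/3 = 7
7 + 8 = 15
floor(15) = 15

15


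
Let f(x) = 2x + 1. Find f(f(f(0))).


7


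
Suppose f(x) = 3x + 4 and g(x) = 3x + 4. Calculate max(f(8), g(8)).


28


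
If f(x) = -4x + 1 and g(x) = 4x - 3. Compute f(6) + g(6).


-2


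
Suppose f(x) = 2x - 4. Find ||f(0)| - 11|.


7


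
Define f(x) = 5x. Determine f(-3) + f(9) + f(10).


f(-3) = -15
f(9) = 45
f(10) = 50
Sum = 80

80


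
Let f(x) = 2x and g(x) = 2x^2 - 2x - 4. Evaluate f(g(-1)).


g(-1) = 0
f(0) = 0

0


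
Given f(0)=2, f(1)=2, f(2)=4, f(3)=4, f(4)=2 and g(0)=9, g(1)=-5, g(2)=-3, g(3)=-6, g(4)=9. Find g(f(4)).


-3


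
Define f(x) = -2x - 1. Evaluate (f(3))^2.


f(3) = -7
(-7)^2 = 49

49


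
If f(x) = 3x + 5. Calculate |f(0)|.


f(0) = 5
|5| = 5

5


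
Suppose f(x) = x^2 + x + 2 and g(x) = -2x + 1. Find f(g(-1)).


g(-1) = 3
f(3) = 1*(3)^2 + 1*(3) + 2 = 14

14


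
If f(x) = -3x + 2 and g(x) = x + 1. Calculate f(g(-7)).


20


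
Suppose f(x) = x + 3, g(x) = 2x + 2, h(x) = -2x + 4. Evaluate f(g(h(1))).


9


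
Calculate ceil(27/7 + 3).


7


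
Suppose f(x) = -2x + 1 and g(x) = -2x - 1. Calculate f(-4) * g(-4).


f(-4) = 9
g(-4) = 7
Product = 63

63


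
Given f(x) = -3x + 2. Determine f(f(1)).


f(1) = -1
f(-1) = 5

5


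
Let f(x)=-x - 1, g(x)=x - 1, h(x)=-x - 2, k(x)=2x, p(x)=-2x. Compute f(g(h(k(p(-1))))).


p(-1) = 2
k(2) = 4
h(4) = -6
g(-6) = -7
f(-7) = 6

6


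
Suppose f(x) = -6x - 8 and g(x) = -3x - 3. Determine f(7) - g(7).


f(7) = -50
g(7) = -24
Difference = -26

-26


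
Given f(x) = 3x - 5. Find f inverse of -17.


Solve 3x - 5 = -17
x = (-17 + 5) / 3 = -4

-4


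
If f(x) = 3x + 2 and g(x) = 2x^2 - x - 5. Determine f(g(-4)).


g(-4) = 31
f(31) = 95

95


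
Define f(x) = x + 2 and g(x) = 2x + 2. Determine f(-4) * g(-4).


f(-4) = -2
g(-4) = -6
Product = 12

12


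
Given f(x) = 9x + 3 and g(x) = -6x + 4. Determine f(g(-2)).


g(-2) = 16
f(16) = 147

147


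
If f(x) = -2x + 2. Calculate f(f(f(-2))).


f(-2) = 6
f(6) = -10
f(-10) = 22

22


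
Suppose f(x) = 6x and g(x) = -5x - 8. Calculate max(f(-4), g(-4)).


12


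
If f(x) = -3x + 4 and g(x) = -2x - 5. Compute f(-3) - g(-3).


f(-3) = 13
g(-3) = 1
Difference = 12

12


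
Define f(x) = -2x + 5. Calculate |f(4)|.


f(4) = -3
|-3| = 3

3


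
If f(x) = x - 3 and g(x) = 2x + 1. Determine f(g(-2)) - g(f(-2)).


f(g(-2)) = -6
g(f(-2)) = -9
Difference = 3

3


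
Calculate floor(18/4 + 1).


18/4 = 4.5
4.5 + 1 = 5.5
floor(5.5) = 5

5


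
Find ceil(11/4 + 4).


11/4 = 2.75
2.75 + 4 = 6.75
ceil(6.75) = 7

7


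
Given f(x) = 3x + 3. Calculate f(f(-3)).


-15


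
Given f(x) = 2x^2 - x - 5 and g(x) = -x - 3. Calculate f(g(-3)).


g(-3) = 0
f(0) = 2*(0)^2 - 1*(0) - 5 = -5

-5


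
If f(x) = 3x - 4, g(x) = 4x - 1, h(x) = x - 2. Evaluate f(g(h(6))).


h(6) = 4
g(4) = 15
f(15) = 41

41


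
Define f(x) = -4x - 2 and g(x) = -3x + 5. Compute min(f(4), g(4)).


f(4) = -18
g(4) = -7
min = -18

-18


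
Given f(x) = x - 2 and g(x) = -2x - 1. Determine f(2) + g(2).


f(2) = 0
g(2) = -5
Sum = -5

-5


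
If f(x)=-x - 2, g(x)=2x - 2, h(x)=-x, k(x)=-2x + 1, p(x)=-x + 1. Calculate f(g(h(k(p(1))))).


2


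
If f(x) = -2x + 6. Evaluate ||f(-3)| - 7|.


f(-3) = 12
|12| = 12
|12 - 7| = 5

5


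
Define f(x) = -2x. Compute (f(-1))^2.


f(-1) = 2
(2)^2 = 4

4


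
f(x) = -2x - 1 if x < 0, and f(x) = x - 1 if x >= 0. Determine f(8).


8 satisfies x >= 0
f(8) = 7

7


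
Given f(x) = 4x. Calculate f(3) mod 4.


f(3) = 12
12 mod 4 = 0

0


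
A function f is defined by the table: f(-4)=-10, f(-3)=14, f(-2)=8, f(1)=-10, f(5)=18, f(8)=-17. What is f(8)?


Reading from the table at x = 8

-17


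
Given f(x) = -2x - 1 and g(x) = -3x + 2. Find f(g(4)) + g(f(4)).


f(g(4)) = 19
g(f(4)) = 29
Sum = 48

48


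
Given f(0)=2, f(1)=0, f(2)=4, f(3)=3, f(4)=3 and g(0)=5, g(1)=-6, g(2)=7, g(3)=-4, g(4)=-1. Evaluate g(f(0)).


f(0) = 2
g(2) = 7

7


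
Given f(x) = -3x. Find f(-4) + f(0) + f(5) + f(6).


f(-4) = 12
f(0) = 0
f(5) = -15
f(6) = -18
Sum = -21

-21


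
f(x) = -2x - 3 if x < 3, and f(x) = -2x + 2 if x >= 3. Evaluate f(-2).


-2 satisfies x < 3
f(-2) = 1

1


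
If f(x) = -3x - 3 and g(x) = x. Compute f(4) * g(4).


f(4) = -15
g(4) = 4
Product = -60

-60


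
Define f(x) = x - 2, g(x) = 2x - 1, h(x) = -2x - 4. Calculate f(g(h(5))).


-31


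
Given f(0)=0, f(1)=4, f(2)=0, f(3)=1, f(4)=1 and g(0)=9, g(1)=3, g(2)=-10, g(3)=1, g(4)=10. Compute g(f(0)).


f(0) = 0
g(0) = 9

9


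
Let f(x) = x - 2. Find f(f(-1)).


f(-1) = -3
f(-3) = -5

-5


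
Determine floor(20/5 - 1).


20/5 = 4
4 - 1 = 3
floor(3) = 3

3


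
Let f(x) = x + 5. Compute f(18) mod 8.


f(18) = 23
23 mod 8 = 7

7


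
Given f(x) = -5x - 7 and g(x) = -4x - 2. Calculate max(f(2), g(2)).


f(2) = -17
g(2) = -10
max = -10

-10


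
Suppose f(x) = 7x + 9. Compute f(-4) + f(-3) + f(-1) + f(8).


f(-4) = -19
f(-3) = -12
f(-1) = 2
f(8) = 65
Sum = 36

36


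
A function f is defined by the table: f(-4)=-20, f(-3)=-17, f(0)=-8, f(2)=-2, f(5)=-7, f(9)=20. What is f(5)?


Reading from the table at x = 5

-7


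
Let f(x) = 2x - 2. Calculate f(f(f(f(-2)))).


f(-2) = -6
f(-6) = -14
f(-14) = -30
f(-30) = -62

-62


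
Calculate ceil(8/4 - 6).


8/4 = 2
2 - 6 = -4
ceil(-4) = -4

-4


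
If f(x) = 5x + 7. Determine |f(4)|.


f(4) = 27
|27| = 27

27


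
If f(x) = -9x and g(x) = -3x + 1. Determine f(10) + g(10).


-119


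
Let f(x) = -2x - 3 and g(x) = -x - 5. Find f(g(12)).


g(12) = -17
f(-17) = 31

31


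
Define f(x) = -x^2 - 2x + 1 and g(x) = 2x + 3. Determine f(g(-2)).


g(-2) = -1
f(-1) = (-1)*(-1)^2 - 2*(-1) + 1 = 2

2


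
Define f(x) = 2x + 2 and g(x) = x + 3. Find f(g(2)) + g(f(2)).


f(g(2)) = 12
g(f(2)) = 9
Sum = 21

21


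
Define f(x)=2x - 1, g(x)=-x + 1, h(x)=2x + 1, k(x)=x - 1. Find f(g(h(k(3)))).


k(3) = 2
h(2) = 5
g(5) = -4
f(-4) = -9

-9


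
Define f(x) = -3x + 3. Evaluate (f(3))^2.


f(3) = -6
(-6)^2 = 36

36


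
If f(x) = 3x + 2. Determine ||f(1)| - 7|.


f(1) = 5
|5| = 5
|5 - 7| = 2

2


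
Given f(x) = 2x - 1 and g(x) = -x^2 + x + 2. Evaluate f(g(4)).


g(4) = -10
f(-10) = -21

-21


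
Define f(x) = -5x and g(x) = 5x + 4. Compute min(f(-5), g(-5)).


-21


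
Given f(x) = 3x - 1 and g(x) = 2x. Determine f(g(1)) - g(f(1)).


1


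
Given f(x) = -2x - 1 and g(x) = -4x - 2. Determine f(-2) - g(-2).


f(-2) = 3
g(-2) = 6
Difference = -3

-3


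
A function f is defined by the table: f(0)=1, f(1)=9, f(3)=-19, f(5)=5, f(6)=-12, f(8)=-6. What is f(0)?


Reading from the table at x = 0

1


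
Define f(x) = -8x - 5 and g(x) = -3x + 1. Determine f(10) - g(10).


f(10) = -85
g(10) = -29
Difference = -56

-56


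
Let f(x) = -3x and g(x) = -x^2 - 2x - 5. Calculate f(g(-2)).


g(-2) = -5
f(-5) = 15

15


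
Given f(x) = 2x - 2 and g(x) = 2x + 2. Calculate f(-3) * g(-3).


32


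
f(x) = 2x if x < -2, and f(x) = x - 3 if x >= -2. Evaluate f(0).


0 satisfies x >= -2
f(0) = -3

-3


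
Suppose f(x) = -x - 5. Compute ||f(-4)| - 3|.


f(-4) = -1
|-1| = 1
|1 - 3| = 2

2


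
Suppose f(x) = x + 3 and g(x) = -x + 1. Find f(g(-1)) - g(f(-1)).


f(g(-1)) = 5
g(f(-1)) = -1
Difference = 6

6


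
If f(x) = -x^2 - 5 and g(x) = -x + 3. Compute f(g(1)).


g(1) = 2
f(2) = (-1)*(2)^2 - 5 = -9

-9


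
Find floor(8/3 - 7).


8/3 = 2.6667
2.6667 - 7 = -4.3333
floor(-4.3333) = -5

-5


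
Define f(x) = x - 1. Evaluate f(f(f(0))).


f(0) = -1
f(-1) = -2
f(-2) = -3

-3


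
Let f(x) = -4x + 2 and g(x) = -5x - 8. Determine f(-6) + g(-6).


f(-6) = 26
g(-6) = 22
Sum = 48

48


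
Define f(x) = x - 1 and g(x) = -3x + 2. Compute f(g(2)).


g(2) = -4
f(-4) = -5

-5


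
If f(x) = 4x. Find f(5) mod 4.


f(5) = 20
20 mod 4 = 0

0


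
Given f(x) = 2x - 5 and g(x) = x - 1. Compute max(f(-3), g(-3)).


f(-3) = -11
g(-3) = -4
max = -4

-4


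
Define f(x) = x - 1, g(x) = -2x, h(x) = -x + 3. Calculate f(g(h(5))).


h(5) = -2
g(-2) = 4
f(4) = 3

3


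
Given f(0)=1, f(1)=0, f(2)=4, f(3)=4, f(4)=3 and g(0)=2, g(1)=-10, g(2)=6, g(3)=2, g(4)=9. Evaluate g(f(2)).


f(2) = 4
g(4) = 9

9


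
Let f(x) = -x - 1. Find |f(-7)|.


f(-7) = 6
|6| = 6

6


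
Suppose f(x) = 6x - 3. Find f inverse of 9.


Solve 6x - 3 = 9
x = (9 + 3) / 6 = 2

2


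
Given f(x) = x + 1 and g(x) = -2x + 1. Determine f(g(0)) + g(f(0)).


f(g(0)) = 2
g(f(0)) = -1
Sum = 1

1


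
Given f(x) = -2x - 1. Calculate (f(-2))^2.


f(-2) = 3
(3)^2 = 9

9


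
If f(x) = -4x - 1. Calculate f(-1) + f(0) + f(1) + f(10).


f(-1) = 3
f(0) = -1
f(1) = -5
f(10) = -41
Sum = -44

-44


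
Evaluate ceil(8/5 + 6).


8/5 = 1.6
1.6 + 6 = 7.6
ceil(7.6) = 8

8


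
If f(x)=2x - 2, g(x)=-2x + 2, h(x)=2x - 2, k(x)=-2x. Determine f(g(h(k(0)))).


k(0) = 0
h(0) = -2
g(-2) = 6
f(6) = 10

10


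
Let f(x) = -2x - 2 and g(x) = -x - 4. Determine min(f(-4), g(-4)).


f(-4) = 6
g(-4) = 0
min = 0

0


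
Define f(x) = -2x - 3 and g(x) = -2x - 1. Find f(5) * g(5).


143


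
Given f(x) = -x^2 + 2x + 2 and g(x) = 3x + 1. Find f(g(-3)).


g(-3) = -8
f(-8) = (-1)*(-8)^2 + 2*(-8) + 2 = -78

-78


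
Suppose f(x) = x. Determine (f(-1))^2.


f(-1) = -1
(-1)^2 = 1

1


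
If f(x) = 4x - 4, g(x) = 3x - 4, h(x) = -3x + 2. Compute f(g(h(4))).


h(4) = -10
g(-10) = -34
f(-34) = -140

-140


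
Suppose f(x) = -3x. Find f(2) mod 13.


f(2) = -6
-6 mod 13 = 7

7


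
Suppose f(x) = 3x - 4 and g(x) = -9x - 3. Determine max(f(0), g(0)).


f(0) = -4
g(0) = -3
max = -3

-3


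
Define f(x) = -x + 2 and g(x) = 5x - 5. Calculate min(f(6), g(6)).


-4


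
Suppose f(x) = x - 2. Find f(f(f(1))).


f(1) = -1
f(-1) = -3
f(-3) = -5

-5


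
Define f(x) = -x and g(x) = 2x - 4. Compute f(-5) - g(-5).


f(-5) = 5
g(-5) = -14
Difference = 19

19


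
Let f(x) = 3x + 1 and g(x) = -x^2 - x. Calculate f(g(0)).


1


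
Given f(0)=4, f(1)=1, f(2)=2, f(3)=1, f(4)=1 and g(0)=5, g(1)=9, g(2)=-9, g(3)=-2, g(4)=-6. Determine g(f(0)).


f(0) = 4
g(4) = -6

-6


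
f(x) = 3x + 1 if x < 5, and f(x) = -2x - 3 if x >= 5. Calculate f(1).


4


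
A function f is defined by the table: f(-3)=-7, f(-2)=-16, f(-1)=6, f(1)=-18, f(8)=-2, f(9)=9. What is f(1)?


Reading from the table at x = 1

-18


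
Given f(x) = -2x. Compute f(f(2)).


f(2) = -4
f(-4) = 8

8


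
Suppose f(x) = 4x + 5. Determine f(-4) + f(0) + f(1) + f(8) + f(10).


85


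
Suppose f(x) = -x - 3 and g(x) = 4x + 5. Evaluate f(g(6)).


-32


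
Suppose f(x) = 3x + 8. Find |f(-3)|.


f(-3) = -1
|-1| = 1

1


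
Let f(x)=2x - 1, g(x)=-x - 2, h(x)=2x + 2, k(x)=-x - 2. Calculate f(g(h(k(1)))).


k(1) = -3
h(-3) = -4
g(-4) = 2
f(2) = 3

3


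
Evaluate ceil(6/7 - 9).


6/7 = 0.8571
0.8571 - 9 = -8.1429
ceil(-8.1429) = -8

-8


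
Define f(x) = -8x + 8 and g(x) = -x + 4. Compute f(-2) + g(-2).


30


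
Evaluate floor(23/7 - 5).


23/7 = 3.2857
3.2857 - 5 = -1.7143
floor(-1.7143) = -2

-2


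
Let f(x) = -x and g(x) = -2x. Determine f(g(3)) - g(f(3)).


0


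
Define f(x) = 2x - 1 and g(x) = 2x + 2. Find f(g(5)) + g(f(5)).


f(g(5)) = 23
g(f(5)) = 20
Sum = 43

43


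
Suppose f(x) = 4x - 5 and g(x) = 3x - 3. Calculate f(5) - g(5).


f(5) = 15
g(5) = 12
Difference = 3

3


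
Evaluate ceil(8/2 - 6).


8/2 = 4
4 - 6 = -2
ceil(-2) = -2

-2


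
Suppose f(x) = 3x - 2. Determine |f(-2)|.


f(-2) = -8
|-8| = 8

8


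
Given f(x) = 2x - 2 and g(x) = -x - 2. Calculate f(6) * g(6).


f(6) = 10
g(6) = -8
Product = -80

-80


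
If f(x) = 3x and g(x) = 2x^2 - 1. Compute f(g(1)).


g(1) = 1
f(1) = 3

3


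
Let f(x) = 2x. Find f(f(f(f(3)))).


f(3) = 6
f(6) = 12
f(12) = 24
f(24) = 48

48


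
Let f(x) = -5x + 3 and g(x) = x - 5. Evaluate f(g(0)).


28


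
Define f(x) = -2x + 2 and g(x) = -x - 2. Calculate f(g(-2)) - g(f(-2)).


f(g(-2)) = 2
g(f(-2)) = -8
Difference = 10

10


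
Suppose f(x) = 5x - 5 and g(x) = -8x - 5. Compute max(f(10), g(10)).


f(10) = 45
g(10) = -85
max = 45

45


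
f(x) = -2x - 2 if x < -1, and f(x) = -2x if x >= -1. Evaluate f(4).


4 satisfies x >= -1
f(4) = -8

-8
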